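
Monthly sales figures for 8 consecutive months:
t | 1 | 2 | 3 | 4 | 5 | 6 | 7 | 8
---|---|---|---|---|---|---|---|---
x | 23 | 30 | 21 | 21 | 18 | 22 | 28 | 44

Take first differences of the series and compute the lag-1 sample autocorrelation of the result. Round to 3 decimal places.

0.109

First differences Δx: 7, -9, 0, -3, 4, 6, 16
Mean of differences = 3.0000
Numerator Σ(Δx_t−Δx̄)(Δx_{t+1}−Δx̄) = 42.0000
Denominator Σ(Δx_t−Δx̄)² = 384.0000
r_1(Δx) = 42.0000 / 384.0000 = 0.109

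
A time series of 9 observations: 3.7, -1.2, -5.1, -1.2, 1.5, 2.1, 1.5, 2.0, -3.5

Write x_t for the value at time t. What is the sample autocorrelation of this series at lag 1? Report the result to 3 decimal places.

0.122

Mean x̄ = (3.7 − 1.2 − 5.1 − 1.2 + 1.5 + 2.1 + 1.5 + 2.0 − 3.5)/9 = -0.0222
Numerator Σ_{t=1}^{8}(x_t−x̄)(x_{t+1}−x̄) = 8.2906
Denominator Σ(x_t−x̄)² = 67.7356
r_1 = 8.2906 / 67.7356 = 0.122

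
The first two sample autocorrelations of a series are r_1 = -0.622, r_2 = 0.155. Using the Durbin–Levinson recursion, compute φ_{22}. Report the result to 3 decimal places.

-0.378

φ_{22} = (r_2 − r_1²) / (1 − r_1²)
r_1² = (-0.622)² = 0.386884
Numerator = 0.155 − 0.3869 = -0.2319; denominator = 1 − 0.3869 = 0.6131
φ_{22} = -0.2319 / 0.6131 = -0.378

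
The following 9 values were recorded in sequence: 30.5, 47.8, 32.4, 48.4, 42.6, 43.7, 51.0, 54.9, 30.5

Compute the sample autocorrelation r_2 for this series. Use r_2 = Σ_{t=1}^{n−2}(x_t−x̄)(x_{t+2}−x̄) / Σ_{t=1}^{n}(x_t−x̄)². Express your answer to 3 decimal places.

0.107

Mean x̄ = (30.5 + 47.8 + 32.4 + 48.4 + 42.6 + 43.7 + 51.0 + 54.9 + 30.5)/9 = 42.4222
Numerator Σ_{t=1}^{7}(x_t−x̄)(x_{t+2}−x̄) = 72.6935
Denominator Σ(x_t−x̄)² = 680.3156
r_2 = 72.6935 / 680.3156 = 0.107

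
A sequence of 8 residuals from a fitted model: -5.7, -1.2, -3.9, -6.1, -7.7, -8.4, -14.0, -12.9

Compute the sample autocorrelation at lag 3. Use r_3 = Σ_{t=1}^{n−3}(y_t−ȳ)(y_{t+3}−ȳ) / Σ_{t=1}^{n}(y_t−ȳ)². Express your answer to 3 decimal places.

Mean ȳ = (-5.7 − 1.2 − 3.9 − 6.1 − 7.7 − 8.4 − 14.0 − 12.9)/8 = -7.4875
Deviations from mean: 1.7875, 6.2875, 3.5875, 1.3875, -0.2125, -0.9125, -6.5125, -5.4125
Numerator Σ_{t=1}^{5}(y_t−ȳ)(y_{t+3}−ȳ) = -10.0155
Denominator Σ(y_t−ȳ)² = 130.1088
r_3 = -10.0155 / 130.1088 = -0.077

-0.077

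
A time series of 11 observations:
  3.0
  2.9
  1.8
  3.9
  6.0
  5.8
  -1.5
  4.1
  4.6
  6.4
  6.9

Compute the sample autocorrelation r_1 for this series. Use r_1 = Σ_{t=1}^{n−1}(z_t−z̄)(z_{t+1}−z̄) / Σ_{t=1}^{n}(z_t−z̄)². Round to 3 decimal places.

0.087

Mean z̄ = (3.0 + 2.9 + 1.8 + 3.9 + 6.0 + 5.8 − 1.5 + 4.1 + 4.6 + 6.4 + 6.9)/11 = 3.9909
Numerator Σ_{t=1}^{10}(z_t−z̄)(z_{t+1}−z̄) = 5.1317
Denominator Σ(z_t−z̄)² = 59.0891
r_1 = 5.1317 / 59.0891 = 0.087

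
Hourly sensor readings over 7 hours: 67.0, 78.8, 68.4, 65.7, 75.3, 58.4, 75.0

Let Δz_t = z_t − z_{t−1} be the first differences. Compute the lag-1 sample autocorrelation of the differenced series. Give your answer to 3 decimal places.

First differences Δz: 11.8, -10.4, -2.7, 9.6, -16.9, 16.6
Mean of differences = 1.3333
Numerator Σ(Δz_t−Δz̄)(Δz_{t+1}−Δz̄) = -537.9178
Denominator Σ(Δz_t−Δz̄)² = 897.3533
r_1(Δz) = -537.9178 / 897.3533 = -0.599

-0.599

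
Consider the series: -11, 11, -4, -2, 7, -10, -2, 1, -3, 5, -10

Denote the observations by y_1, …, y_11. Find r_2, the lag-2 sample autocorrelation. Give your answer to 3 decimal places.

0.008

Mean ȳ = (-11 + 11 − 4 − 2 + 7 − 10 − 2 + 1 − 3 + 5 − 10)/11 = -1.6364
Numerator Σ_{t=1}^{9}(y_t−ȳ)(y_{t+2}−ȳ) = 4.3719
Denominator Σ(y_t−ȳ)² = 520.5455
r_2 = 4.3719 / 520.5455 = 0.008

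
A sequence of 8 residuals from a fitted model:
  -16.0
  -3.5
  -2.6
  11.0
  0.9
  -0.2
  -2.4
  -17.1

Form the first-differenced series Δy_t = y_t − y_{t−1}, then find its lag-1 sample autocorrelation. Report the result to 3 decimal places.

-0.102

First differences Δy: 12.5, 0.9, 13.6, -10.1, -1.1, -2.2, -14.7
Mean of differences = -0.1571
Numerator Σ(Δy_t−Δȳ)(Δy_{t+1}−Δȳ) = -67.8518
Denominator Σ(Δy_t−Δȳ)² = 665.9971
r_1(Δy) = -67.8518 / 665.9971 = -0.102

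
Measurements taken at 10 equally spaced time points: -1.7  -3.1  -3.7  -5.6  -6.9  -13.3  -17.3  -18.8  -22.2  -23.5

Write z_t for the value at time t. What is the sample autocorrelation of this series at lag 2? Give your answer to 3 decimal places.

0.455

Mean z̄ = (-1.7 − 3.1 − 3.7 − 5.6 − 6.9 − 13.3 − 17.3 − 18.8 − 22.2 − 23.5)/10 = -11.6100
Numerator Σ_{t=1}^{8}(z_t−z̄)(z_{t+2}−z̄) = 287.7298
Denominator Σ(z_t−z̄)² = 631.9490
r_2 = 287.7298 / 631.9490 = 0.455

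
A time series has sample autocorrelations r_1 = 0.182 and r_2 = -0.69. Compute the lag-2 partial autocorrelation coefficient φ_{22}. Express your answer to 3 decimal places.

φ_{22} = (r_2 − r_1²) / (1 − r_1²)
r_1² = (0.182)² = 0.033124
Numerator = -0.69 − 0.0331 = -0.7231; denominator = 1 − 0.0331 = 0.9669
φ_{22} = -0.7231 / 0.9669 = -0.748

-0.748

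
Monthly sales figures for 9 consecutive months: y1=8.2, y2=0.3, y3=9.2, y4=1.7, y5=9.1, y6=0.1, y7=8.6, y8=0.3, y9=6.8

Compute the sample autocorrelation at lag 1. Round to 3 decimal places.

Mean ȳ = (8.2 + 0.3 + 9.2 + 1.7 + 9.1 + 0.1 + 8.6 + 0.3 + 6.8)/9 = 4.9222
Numerator Σ_{t=1}^{8}(y_t−ȳ)(y_{t+1}−ȳ) = -125.7294
Denominator Σ(y_t−ȳ)² = 139.9156
r_1 = -125.7294 / 139.9156 = -0.899

-0.899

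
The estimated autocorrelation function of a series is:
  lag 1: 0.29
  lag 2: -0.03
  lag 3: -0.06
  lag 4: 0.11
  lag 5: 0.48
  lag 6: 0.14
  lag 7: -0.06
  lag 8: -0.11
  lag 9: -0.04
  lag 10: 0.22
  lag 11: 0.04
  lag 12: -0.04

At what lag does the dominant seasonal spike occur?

The largest autocorrelation is r_5 = 0.48; the remaining lags stay at or below 0.29.
The dominant spike at lag 5 indicates a seasonal period of 5.

5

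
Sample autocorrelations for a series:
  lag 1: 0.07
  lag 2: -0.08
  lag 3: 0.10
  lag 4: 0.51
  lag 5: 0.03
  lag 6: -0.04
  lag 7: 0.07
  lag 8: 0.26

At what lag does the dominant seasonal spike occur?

4

The largest autocorrelation is r_4 = 0.51, with a weaker echo at lag 8 (0.26); the remaining lags stay at or below 0.10.
The dominant spike at lag 4 indicates a seasonal period of 4.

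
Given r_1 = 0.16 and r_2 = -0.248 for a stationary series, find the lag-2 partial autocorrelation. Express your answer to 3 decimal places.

φ_{22} = (r_2 − r_1²) / (1 − r_1²)
r_1² = (0.16)² = 0.0256
Numerator = -0.248 − 0.0256 = -0.2736; denominator = 1 − 0.0256 = 0.9744
φ_{22} = -0.2736 / 0.9744 = -0.281

-0.281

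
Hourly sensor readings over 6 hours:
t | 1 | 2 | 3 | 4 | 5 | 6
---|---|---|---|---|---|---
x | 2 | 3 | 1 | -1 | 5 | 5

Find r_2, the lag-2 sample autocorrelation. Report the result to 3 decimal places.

-0.491

Mean x̄ = (2 + 3 + 1 − 1 + 5 + 5)/6 = 2.5000
Deviations from mean: -0.5000, 0.5000, -1.5000, -3.5000, 2.5000, 2.5000
Numerator Σ_{t=1}^{4}(x_t−x̄)(x_{t+2}−x̄) = -13.5000
Denominator Σ(x_t−x̄)² = 27.5000
r_2 = -13.5000 / 27.5000 = -0.491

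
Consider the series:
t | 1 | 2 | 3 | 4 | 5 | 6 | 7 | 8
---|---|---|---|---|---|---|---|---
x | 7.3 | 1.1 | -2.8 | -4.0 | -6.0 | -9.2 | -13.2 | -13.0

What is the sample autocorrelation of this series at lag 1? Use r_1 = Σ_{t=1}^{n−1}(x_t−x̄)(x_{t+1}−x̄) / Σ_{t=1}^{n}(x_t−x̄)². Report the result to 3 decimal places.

0.564

Mean x̄ = (7.3 + 1.1 − 2.8 − 4.0 − 6.0 − 9.2 − 13.2 − 13.0)/8 = -4.9750
Deviations from mean: 12.2750, 6.0750, 2.1750, 0.9750, -1.0250, -4.2250, -8.2250, -8.0250
Numerator Σ_{t=1}^{7}(x_t−x̄)(x_{t+1}−x̄) = 193.9919
Denominator Σ(x_t−x̄)² = 344.2150
r_1 = 193.9919 / 344.2150 = 0.564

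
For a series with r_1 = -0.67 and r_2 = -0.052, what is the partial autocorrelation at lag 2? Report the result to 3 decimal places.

-0.909

φ_{22} = (r_2 − r_1²) / (1 − r_1²)
r_1² = (-0.67)² = 0.4489
Numerator = -0.052 − 0.4489 = -0.5009; denominator = 1 − 0.4489 = 0.5511
φ_{22} = -0.5009 / 0.5511 = -0.909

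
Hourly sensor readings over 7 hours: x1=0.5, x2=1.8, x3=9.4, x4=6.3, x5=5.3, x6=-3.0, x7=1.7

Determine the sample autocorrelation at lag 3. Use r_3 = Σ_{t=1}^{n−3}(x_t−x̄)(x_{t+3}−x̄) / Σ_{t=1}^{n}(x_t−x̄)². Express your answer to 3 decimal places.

-0.530

Mean x̄ = (0.5 + 1.8 + 9.4 + 6.3 + 5.3 − 3.0 + 1.7)/7 = 3.1429
Σ(x_t−x̄)(x_{t+3}−x̄) = (-8.3439) + (-2.8967) + (-38.4367) + (-4.5553) = -54.2327
Denominator Σ(x_t−x̄)² = 102.3771
r_3 = -54.2327 / 102.3771 = -0.530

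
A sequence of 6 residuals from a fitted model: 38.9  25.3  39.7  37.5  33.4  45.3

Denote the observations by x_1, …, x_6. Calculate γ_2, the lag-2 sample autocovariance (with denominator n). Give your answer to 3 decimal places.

Mean x̄ = (38.9 + 25.3 + 39.7 + 37.5 + 33.4 + 45.3)/6 = 36.6833
Σ_{t=1}^{4}(x_t−x̄)(x_{t+2}−x̄) = -5.4772
γ_2 = -5.4772 / 6 = -0.913

-0.913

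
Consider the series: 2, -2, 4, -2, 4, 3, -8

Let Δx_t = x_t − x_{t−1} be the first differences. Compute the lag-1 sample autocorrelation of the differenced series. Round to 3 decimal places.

-0.373

First differences Δx: -4, 6, -6, 6, -1, -11
Mean of differences = -1.6667
Numerator Σ(Δx_t−Δx̄)(Δx_{t+1}−Δx̄) = -85.4444
Denominator Σ(Δx_t−Δx̄)² = 229.3333
r_1(Δx) = -85.4444 / 229.3333 = -0.373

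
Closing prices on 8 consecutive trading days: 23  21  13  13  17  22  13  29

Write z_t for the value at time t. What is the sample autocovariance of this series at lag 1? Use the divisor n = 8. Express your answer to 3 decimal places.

Mean z̄ = (23 + 21 + 13 + 13 + 17 + 22 + 13 + 29)/8 = 18.8750
Σ_{t=1}^{7}(z_t−z̄)(z_{t+1}−z̄) = -41.8906
γ_1 = -41.8906 / 8 = -5.236

-5.236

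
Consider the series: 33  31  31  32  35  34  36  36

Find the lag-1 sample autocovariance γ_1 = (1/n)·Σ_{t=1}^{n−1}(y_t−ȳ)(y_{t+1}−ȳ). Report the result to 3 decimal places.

2.156

Mean ȳ = (33 + 31 + 31 + 32 + 35 + 34 + 36 + 36)/8 = 33.5000
Σ_{t=1}^{7}(y_t−ȳ)(y_{t+1}−ȳ) = 17.2500
γ_1 = 17.2500 / 8 = 2.156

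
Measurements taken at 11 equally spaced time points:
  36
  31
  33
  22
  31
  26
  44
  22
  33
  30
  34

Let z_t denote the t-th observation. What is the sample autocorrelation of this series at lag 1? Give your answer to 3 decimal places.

-0.557

Mean z̄ = (36 + 31 + 33 + 22 + 31 + 26 + 44 + 22 + 33 + 30 + 34)/11 = 31.0909
Numerator Σ_{t=1}^{10}(z_t−z̄)(z_{t+1}−z̄) = -222.3719
Denominator Σ(z_t−z̄)² = 398.9091
r_1 = -222.3719 / 398.9091 = -0.557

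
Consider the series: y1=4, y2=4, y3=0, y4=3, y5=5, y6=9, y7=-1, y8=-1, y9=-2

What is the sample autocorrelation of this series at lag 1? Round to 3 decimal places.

Mean ȳ = (4 + 4 + 0 + 3 + 5 + 9 − 1 − 1 − 2)/9 = 2.3333
Numerator Σ_{t=1}^{8}(y_t−ȳ)(y_{t+1}−ȳ) = 20.2222
Denominator Σ(y_t−ȳ)² = 104.0000
r_1 = 20.2222 / 104.0000 = 0.194

0.194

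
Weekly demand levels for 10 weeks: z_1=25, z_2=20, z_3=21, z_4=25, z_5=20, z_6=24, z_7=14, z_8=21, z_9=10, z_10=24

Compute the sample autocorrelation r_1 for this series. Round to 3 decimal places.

-0.335

Mean z̄ = (25 + 20 + 21 + 25 + 20 + 24 + 14 + 21 + 10 + 24)/10 = 20.4000
Numerator Σ_{t=1}^{9}(z_t−z̄)(z_{t+1}−z̄) = -73.1600
Denominator Σ(z_t−z̄)² = 218.4000
r_1 = -73.1600 / 218.4000 = -0.335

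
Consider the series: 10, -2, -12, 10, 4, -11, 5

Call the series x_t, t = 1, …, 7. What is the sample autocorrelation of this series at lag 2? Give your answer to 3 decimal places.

-0.551

Mean x̄ = (10 − 2 − 12 + 10 + 4 − 11 + 5)/7 = 0.5714
Numerator Σ_{t=1}^{5}(x_t−x̄)(x_{t+2}−x̄) = -279.7959
Denominator Σ(x_t−x̄)² = 507.7143
r_2 = -279.7959 / 507.7143 = -0.551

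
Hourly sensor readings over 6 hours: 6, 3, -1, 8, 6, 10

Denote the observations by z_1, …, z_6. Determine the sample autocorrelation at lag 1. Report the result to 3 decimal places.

Mean z̄ = (6 + 3 − 1 + 8 + 6 + 10)/6 = 5.3333
Numerator Σ_{t=1}^{5}(z_t−z̄)(z_{t+1}−z̄) = 1.2222
Denominator Σ(z_t−z̄)² = 75.3333
r_1 = 1.2222 / 75.3333 = 0.016

0.016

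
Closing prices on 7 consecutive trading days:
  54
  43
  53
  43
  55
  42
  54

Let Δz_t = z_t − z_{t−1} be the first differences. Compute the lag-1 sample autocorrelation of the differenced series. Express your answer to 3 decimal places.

First differences Δz: -11, 10, -10, 12, -13, 12
Mean of differences = 0.0000
Numerator Σ(Δz_t−Δz̄)(Δz_{t+1}−Δz̄) = -642.0000
Denominator Σ(Δz_t−Δz̄)² = 778.0000
r_1(Δz) = -642.0000 / 778.0000 = -0.825

-0.825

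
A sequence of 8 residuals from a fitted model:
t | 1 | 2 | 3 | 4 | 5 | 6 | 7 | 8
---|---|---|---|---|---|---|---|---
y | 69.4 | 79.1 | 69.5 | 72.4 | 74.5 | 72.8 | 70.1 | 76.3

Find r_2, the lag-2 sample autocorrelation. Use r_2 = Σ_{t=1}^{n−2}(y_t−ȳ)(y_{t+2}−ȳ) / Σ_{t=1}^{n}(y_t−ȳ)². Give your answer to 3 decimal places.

-0.014

Mean ȳ = (69.4 + 79.1 + 69.5 + 72.4 + 74.5 + 72.8 + 70.1 + 76.3)/8 = 73.0125
Deviations from mean: -3.6125, 6.0875, -3.5125, -0.6125, 1.4875, -0.2125, -2.9125, 3.2875
Numerator Σ_{t=1}^{6}(y_t−ȳ)(y_{t+2}−ȳ) = -1.1653
Denominator Σ(y_t−ȳ)² = 84.3688
r_2 = -1.1653 / 84.3688 = -0.014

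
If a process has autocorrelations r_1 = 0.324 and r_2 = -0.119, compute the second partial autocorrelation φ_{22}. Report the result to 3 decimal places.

-0.250

φ_{22} = (r_2 − r_1²) / (1 − r_1²)
r_1² = (0.324)² = 0.104976
Numerator = -0.119 − 0.1050 = -0.2240; denominator = 1 − 0.1050 = 0.8950
φ_{22} = -0.2240 / 0.8950 = -0.250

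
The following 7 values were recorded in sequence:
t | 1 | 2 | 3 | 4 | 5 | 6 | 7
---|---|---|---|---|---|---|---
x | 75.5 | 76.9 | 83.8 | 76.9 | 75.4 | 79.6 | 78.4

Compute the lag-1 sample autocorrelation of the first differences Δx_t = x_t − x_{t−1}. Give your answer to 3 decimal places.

-0.346

First differences Δx: 1.4, 6.9, -6.9, -1.5, 4.2, -1.2
Mean of differences = 0.4833
Numerator Σ(Δx_t−Δx̄)(Δx_{t+1}−Δx̄) = -40.4786
Denominator Σ(Δx_t−Δx̄)² = 117.1083
r_1(Δx) = -40.4786 / 117.1083 = -0.346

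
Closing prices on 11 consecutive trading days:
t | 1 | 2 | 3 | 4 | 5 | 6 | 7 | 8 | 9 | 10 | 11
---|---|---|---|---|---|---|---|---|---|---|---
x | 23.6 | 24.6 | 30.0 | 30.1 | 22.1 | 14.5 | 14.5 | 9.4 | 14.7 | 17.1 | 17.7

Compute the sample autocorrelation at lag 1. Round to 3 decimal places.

Mean x̄ = (23.6 + 24.6 + 30.0 + 30.1 + 22.1 + 14.5 + 14.5 + 9.4 + 14.7 + 17.1 + 17.7)/11 = 19.8455
Numerator Σ_{t=1}^{10}(x_t−x̄)(x_{t+1}−x̄) = 339.5025
Denominator Σ(x_t−x̄)² = 454.9273
r_1 = 339.5025 / 454.9273 = 0.746

0.746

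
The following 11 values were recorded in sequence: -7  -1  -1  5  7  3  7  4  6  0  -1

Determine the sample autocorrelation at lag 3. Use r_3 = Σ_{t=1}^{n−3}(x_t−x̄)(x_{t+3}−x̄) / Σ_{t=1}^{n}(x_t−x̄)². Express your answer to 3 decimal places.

Mean x̄ = (-7 − 1 − 1 + 5 + 7 + 3 + 7 + 4 + 6 + 0 − 1)/11 = 2.0000
Numerator Σ_{t=1}^{8}(x_t−x̄)(x_{t+3}−x̄) = -32.0000
Denominator Σ(x_t−x̄)² = 192.0000
r_3 = -32.0000 / 192.0000 = -0.167

-0.167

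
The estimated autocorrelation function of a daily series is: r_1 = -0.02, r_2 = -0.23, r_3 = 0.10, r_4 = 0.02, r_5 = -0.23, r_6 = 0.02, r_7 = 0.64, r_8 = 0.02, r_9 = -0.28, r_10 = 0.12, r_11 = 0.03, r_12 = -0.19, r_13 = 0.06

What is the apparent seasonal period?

7

The largest autocorrelation is r_7 = 0.64; the remaining lags stay at or below 0.12.
The dominant spike at lag 7 indicates a seasonal period of 7.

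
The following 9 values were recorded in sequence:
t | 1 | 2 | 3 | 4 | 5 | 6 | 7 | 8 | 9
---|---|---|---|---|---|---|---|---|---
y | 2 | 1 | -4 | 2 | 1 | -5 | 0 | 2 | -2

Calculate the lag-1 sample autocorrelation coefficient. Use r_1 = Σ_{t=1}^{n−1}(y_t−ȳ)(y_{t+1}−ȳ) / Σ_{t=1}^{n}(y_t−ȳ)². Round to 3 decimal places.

-0.312

Mean ȳ = (2 + 1 − 4 + 2 + 1 − 5 + 0 + 2 − 2)/9 = -0.3333
Numerator Σ_{t=1}^{8}(y_t−ȳ)(y_{t+1}−ȳ) = -18.1111
Denominator Σ(y_t−ȳ)² = 58.0000
r_1 = -18.1111 / 58.0000 = -0.312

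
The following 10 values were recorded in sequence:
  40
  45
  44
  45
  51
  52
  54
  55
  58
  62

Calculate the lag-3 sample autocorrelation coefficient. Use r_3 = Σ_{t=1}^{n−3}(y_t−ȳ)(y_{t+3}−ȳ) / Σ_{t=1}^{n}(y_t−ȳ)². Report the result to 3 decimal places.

Mean ȳ = (40 + 45 + 44 + 45 + 51 + 52 + 54 + 55 + 58 + 62)/10 = 50.6000
Numerator Σ_{t=1}^{7}(y_t−ȳ)(y_{t+3}−ȳ) = 79.7200
Denominator Σ(y_t−ȳ)² = 436.4000
r_3 = 79.7200 / 436.4000 = 0.183

0.183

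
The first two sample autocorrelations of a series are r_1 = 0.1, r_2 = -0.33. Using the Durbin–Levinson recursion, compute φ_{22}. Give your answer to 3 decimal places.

-0.343

φ_{22} = (r_2 − r_1²) / (1 − r_1²)
r_1² = (0.1)² = 0.01
Numerator = -0.33 − 0.0100 = -0.3400; denominator = 1 − 0.0100 = 0.9900
φ_{22} = -0.3400 / 0.9900 = -0.343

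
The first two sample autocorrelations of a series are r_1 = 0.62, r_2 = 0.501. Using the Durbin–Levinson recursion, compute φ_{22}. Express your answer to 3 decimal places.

0.189

φ_{22} = (r_2 − r_1²) / (1 − r_1²)
r_1² = (0.62)² = 0.3844
Numerator = 0.501 − 0.3844 = 0.1166; denominator = 1 − 0.3844 = 0.6156
φ_{22} = 0.1166 / 0.6156 = 0.189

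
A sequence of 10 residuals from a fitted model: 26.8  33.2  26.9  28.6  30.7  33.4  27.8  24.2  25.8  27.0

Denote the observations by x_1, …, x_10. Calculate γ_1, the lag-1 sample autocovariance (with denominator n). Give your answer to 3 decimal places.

1.072

Mean x̄ = (26.8 + 33.2 + 26.9 + 28.6 + 30.7 + 33.4 + 27.8 + 24.2 + 25.8 + 27.0)/10 = 28.4400
Σ_{t=1}^{9}(x_t−x̄)(x_{t+1}−x̄) = 10.7224
γ_1 = 10.7224 / 10 = 1.072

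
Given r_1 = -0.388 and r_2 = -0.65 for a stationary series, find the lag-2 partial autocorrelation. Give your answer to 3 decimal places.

φ_{22} = (r_2 − r_1²) / (1 − r_1²)
r_1² = (-0.388)² = 0.150544
Numerator = -0.65 − 0.1505 = -0.8005; denominator = 1 − 0.1505 = 0.8495
φ_{22} = -0.8005 / 0.8495 = -0.942

-0.942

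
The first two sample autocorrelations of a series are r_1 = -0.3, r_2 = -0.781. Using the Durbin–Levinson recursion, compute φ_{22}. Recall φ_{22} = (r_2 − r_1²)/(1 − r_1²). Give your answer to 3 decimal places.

-0.957

φ_{22} = (r_2 − r_1²) / (1 − r_1²)
r_1² = (-0.3)² = 0.09
Numerator = -0.781 − 0.0900 = -0.8710; denominator = 1 − 0.0900 = 0.9100
φ_{22} = -0.8710 / 0.9100 = -0.957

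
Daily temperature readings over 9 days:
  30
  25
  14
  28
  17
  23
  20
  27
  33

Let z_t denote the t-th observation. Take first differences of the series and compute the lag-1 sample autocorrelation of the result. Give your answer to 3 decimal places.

-0.535

First differences Δz: -5, -11, 14, -11, 6, -3, 7, 6
Mean of differences = 0.3750
Numerator Σ(Δz_t−Δz̄)(Δz_{t+1}−Δz̄) = -316.8906
Denominator Σ(Δz_t−Δz̄)² = 591.8750
r_1(Δz) = -316.8906 / 591.8750 = -0.535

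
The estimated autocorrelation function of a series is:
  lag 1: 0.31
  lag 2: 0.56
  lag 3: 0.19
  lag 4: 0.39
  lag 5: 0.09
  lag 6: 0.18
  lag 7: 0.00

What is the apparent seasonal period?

2

The largest autocorrelation is r_2 = 0.56, with a weaker echo at lag 4 (0.39); the remaining lags stay at or below 0.31.
The dominant spike at lag 2 indicates a seasonal period of 2.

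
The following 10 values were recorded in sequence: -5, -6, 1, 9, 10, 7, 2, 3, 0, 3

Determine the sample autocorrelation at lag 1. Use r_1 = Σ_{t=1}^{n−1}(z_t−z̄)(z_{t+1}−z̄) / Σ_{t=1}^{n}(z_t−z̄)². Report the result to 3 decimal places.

0.565

Mean z̄ = (-5 − 6 + 1 + 9 + 10 + 7 + 2 + 3 + 0 + 3)/10 = 2.4000
Numerator Σ_{t=1}^{9}(z_t−z̄)(z_{t+1}−z̄) = 144.8400
Denominator Σ(z_t−z̄)² = 256.4000
r_1 = 144.8400 / 256.4000 = 0.565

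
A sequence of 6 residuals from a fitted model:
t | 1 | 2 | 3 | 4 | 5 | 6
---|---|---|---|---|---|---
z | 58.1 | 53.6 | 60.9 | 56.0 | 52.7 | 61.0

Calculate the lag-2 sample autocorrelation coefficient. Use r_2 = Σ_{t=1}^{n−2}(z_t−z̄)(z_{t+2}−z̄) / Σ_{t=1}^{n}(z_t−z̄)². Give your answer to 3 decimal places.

-0.208

Mean z̄ = (58.1 + 53.6 + 60.9 + 56.0 + 52.7 + 61.0)/6 = 57.0500
Deviations from mean: 1.0500, -3.4500, 3.8500, -1.0500, -4.3500, 3.9500
Σ(z_t−z̄)(z_{t+2}−z̄) = (4.0425) + (3.6225) + (-16.7475) + (-4.1475) = -13.2300
Denominator Σ(z_t−z̄)² = 63.4550
r_2 = -13.2300 / 63.4550 = -0.208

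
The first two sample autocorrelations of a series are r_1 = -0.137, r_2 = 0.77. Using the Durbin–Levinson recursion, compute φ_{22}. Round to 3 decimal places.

φ_{22} = (r_2 − r_1²) / (1 − r_1²)
r_1² = (-0.137)² = 0.018769
Numerator = 0.77 − 0.0188 = 0.7512; denominator = 1 − 0.0188 = 0.9812
φ_{22} = 0.7512 / 0.9812 = 0.766

0.766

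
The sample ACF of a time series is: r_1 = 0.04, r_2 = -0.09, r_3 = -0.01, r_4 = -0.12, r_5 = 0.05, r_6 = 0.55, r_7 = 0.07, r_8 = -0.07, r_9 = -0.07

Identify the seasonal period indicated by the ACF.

The largest autocorrelation is r_6 = 0.55; the remaining lags stay at or below 0.07.
The dominant spike at lag 6 indicates a seasonal period of 6.

6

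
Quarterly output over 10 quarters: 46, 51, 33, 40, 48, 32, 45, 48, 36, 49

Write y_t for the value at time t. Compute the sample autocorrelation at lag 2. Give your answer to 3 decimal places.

Mean ȳ = (46 + 51 + 33 + 40 + 48 + 32 + 45 + 48 + 36 + 49)/10 = 42.8000
Numerator Σ_{t=1}^{8}(y_t−ȳ)(y_{t+2}−ȳ) = -102.4800
Denominator Σ(y_t−ȳ)² = 441.6000
r_2 = -102.4800 / 441.6000 = -0.232

-0.232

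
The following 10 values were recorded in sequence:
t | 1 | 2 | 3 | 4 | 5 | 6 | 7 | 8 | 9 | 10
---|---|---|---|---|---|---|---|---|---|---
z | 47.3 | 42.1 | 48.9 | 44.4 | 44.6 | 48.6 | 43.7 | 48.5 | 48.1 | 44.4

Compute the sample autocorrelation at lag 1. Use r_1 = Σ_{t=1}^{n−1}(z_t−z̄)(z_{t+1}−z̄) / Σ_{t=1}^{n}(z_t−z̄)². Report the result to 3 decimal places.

Mean z̄ = (47.3 + 42.1 + 48.9 + 44.4 + 44.6 + 48.6 + 43.7 + 48.5 + 48.1 + 44.4)/10 = 46.0600
Numerator Σ_{t=1}^{9}(z_t−z̄)(z_{t+1}−z̄) = -32.3176
Denominator Σ(z_t−z̄)² = 55.0640
r_1 = -32.3176 / 55.0640 = -0.587

-0.587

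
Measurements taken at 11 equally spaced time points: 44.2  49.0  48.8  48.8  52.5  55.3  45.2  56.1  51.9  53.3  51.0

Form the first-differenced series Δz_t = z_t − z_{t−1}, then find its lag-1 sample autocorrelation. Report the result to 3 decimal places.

First differences Δz: 4.8, -0.2, 0.0, 3.7, 2.8, -10.1, 10.9, -4.2, 1.4, -2.3
Mean of differences = 0.6800
Numerator Σ(Δz_t−Δz̄)(Δz_{t+1}−Δz̄) = -187.2364
Denominator Σ(Δz_t−Δz̄)² = 285.6960
r_1(Δz) = -187.2364 / 285.6960 = -0.655

-0.655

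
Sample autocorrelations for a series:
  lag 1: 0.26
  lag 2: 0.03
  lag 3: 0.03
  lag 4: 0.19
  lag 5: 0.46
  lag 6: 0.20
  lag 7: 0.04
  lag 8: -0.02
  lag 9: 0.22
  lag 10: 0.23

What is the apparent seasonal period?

The largest autocorrelation is r_5 = 0.46; the remaining lags stay at or below 0.26. The elevated value at lag 1 (0.26), dropping to 0.03 at lag 2, reflects decaying short-term dependence rather than seasonality.
The dominant spike at lag 5 indicates a seasonal period of 5.

5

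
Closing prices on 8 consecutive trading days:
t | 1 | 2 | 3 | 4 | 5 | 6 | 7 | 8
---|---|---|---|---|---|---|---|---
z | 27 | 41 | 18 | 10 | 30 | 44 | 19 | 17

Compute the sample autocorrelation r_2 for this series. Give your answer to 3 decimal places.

-0.747

Mean z̄ = (27 + 41 + 18 + 10 + 30 + 44 + 19 + 17)/8 = 25.7500
Deviations from mean: 1.2500, 15.2500, -7.7500, -15.7500, 4.2500, 18.2500, -6.7500, -8.7500
Σ(z_t−z̄)(z_{t+2}−z̄) = (-9.6875) + (-240.1875) + (-32.9375) + (-287.4375) + (-28.6875) + (-159.6875) = -758.6250
Denominator Σ(z_t−z̄)² = 1015.5000
r_2 = -758.6250 / 1015.5000 = -0.747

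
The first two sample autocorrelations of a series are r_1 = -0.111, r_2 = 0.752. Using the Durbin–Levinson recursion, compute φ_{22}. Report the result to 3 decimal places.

0.749

φ_{22} = (r_2 − r_1²) / (1 − r_1²)
r_1² = (-0.111)² = 0.012321
Numerator = 0.752 − 0.0123 = 0.7397; denominator = 1 − 0.0123 = 0.9877
φ_{22} = 0.7397 / 0.9877 = 0.749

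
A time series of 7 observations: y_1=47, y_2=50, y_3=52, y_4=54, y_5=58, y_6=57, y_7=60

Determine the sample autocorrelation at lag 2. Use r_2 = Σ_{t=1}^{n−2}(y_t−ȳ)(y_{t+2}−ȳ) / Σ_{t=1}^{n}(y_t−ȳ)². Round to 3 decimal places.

Mean ȳ = (47 + 50 + 52 + 54 + 58 + 57 + 60)/7 = 54.0000
Deviations from mean: -7.0000, -4.0000, -2.0000, 0.0000, 4.0000, 3.0000, 6.0000
Numerator Σ_{t=1}^{5}(y_t−ȳ)(y_{t+2}−ȳ) = 30.0000
Denominator Σ(y_t−ȳ)² = 130.0000
r_2 = 30.0000 / 130.0000 = 0.231

0.231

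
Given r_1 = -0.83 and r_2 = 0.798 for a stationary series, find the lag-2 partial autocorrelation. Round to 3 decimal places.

0.351

φ_{22} = (r_2 − r_1²) / (1 − r_1²)
r_1² = (-0.83)² = 0.6889
Numerator = 0.798 − 0.6889 = 0.1091; denominator = 1 − 0.6889 = 0.3111
φ_{22} = 0.1091 / 0.3111 = 0.351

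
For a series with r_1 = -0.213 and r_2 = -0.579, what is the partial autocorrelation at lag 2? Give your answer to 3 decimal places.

-0.654

φ_{22} = (r_2 − r_1²) / (1 − r_1²)
r_1² = (-0.213)² = 0.045369
Numerator = -0.579 − 0.0454 = -0.6244; denominator = 1 − 0.0454 = 0.9546
φ_{22} = -0.6244 / 0.9546 = -0.654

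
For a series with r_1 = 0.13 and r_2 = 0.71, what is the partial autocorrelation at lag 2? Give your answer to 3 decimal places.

φ_{22} = (r_2 − r_1²) / (1 − r_1²)
r_1² = (0.13)² = 0.0169
Numerator = 0.71 − 0.0169 = 0.6931; denominator = 1 − 0.0169 = 0.9831
φ_{22} = 0.6931 / 0.9831 = 0.705

0.705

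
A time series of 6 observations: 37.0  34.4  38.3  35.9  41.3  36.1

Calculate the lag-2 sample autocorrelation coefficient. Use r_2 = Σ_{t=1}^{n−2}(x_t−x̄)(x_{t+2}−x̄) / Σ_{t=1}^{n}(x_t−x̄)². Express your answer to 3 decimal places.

0.325

Mean x̄ = (37.0 + 34.4 + 38.3 + 35.9 + 41.3 + 36.1)/6 = 37.1667
Deviations from mean: -0.1667, -2.7667, 1.1333, -1.2667, 4.1333, -1.0667
Numerator Σ_{t=1}^{4}(x_t−x̄)(x_{t+2}−x̄) = 9.3511
Denominator Σ(x_t−x̄)² = 28.7933
r_2 = 9.3511 / 28.7933 = 0.325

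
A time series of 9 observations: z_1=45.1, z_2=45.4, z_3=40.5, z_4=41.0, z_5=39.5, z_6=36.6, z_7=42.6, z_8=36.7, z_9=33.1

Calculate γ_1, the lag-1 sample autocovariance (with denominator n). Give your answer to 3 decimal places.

Mean z̄ = (45.1 + 45.4 + 40.5 + 41.0 + 39.5 + 36.6 + 42.6 + 36.7 + 33.1)/9 = 40.0556
Σ_{t=1}^{8}(z_t−z̄)(z_{t+1}−z̄) = 37.1591
γ_1 = 37.1591 / 9 = 4.129

4.129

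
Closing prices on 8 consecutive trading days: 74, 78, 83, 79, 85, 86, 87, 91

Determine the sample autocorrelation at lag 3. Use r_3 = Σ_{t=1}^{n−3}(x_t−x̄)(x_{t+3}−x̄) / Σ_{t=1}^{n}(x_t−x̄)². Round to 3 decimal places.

Mean x̄ = (74 + 78 + 83 + 79 + 85 + 86 + 87 + 91)/8 = 82.8750
Deviations from mean: -8.8750, -4.8750, 0.1250, -3.8750, 2.1250, 3.1250, 4.1250, 8.1250
Σ(x_t−x̄)(x_{t+3}−x̄) = (34.3906) + (-10.3594) + (0.3906) + (-15.9844) + (17.2656) = 25.7031
Denominator Σ(x_t−x̄)² = 214.8750
r_3 = 25.7031 / 214.8750 = 0.120

0.120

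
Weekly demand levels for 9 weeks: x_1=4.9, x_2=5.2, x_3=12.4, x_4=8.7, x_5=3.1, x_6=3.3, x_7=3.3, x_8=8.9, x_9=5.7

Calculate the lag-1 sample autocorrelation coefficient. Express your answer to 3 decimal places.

0.137

Mean x̄ = (4.9 + 5.2 + 12.4 + 8.7 + 3.1 + 3.3 + 3.3 + 8.9 + 5.7)/9 = 6.1667
Numerator Σ_{t=1}^{8}(x_t−x̄)(x_{t+1}−x̄) = 11.1189
Denominator Σ(x_t−x̄)² = 81.3400
r_1 = 11.1189 / 81.3400 = 0.137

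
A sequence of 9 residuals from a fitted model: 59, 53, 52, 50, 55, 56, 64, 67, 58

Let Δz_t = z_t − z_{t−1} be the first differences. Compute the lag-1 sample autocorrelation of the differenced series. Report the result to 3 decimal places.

0.044

First differences Δz: -6, -1, -2, 5, 1, 8, 3, -9
Mean of differences = -0.1250
Numerator Σ(Δz_t−Δz̄)(Δz_{t+1}−Δz̄) = 9.7344
Denominator Σ(Δz_t−Δz̄)² = 220.8750
r_1(Δz) = 9.7344 / 220.8750 = 0.044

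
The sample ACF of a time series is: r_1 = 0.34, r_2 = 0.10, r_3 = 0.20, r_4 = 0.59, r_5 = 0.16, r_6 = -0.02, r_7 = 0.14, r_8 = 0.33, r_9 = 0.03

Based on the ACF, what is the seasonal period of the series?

The largest autocorrelation is r_4 = 0.59; the remaining lags stay at or below 0.34. The elevated value at lag 1 (0.34), dropping to 0.10 at lag 2, reflects decaying short-term dependence rather than seasonality.
The dominant spike at lag 4 indicates a seasonal period of 4.

4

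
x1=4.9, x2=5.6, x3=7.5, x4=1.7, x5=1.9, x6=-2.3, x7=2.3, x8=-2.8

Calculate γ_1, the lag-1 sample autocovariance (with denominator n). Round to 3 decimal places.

3.069

Mean x̄ = (4.9 + 5.6 + 7.5 + 1.7 + 1.9 − 2.3 + 2.3 − 2.8)/8 = 2.3500
Deviations: 2.5500, 3.2500, 5.1500, -0.6500, -0.4500, -4.6500, -0.0500, -5.1500
Σ_{t=1}^{7}(x_t−x̄)(x_{t+1}−x̄) = 24.5525
γ_1 = 24.5525 / 8 = 3.069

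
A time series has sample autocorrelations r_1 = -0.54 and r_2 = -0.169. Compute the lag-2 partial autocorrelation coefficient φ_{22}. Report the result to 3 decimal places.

-0.650

φ_{22} = (r_2 − r_1²) / (1 − r_1²)
r_1² = (-0.54)² = 0.2916
Numerator = -0.169 − 0.2916 = -0.4606; denominator = 1 − 0.2916 = 0.7084
φ_{22} = -0.4606 / 0.7084 = -0.650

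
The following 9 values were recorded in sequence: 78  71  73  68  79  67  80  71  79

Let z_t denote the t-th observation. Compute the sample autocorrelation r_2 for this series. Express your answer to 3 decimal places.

0.641

Mean z̄ = (78 + 71 + 73 + 68 + 79 + 67 + 80 + 71 + 79)/9 = 74.0000
Σ(z_t−z̄)(z_{t+2}−z̄) = (-4.0000) + (18.0000) + (-5.0000) + (42.0000) + (30.0000) + (21.0000) + (30.0000) = 132.0000
Denominator Σ(z_t−z̄)² = 206.0000
r_2 = 132.0000 / 206.0000 = 0.641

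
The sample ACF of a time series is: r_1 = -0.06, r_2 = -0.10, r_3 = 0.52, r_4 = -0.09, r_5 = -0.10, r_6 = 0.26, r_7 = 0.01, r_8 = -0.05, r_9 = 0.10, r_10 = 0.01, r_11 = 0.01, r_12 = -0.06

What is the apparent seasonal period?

3

The largest autocorrelation is r_3 = 0.52, with a weaker echo at lag 6 (0.26); the remaining lags stay at or below 0.10.
The dominant spike at lag 3 indicates a seasonal period of 3.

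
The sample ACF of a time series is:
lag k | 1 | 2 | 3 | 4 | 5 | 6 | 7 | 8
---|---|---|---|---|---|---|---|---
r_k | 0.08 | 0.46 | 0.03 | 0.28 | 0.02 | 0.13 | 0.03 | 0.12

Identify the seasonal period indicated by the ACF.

2

The largest autocorrelation is r_2 = 0.46, with a weaker echo at lag 4 (0.28); the remaining lags stay at or below 0.13.
The dominant spike at lag 2 indicates a seasonal period of 2.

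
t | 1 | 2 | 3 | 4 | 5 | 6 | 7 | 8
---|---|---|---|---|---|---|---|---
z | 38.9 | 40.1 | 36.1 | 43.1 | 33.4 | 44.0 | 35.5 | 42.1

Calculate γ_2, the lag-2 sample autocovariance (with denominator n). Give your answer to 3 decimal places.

9.563

Mean z̄ = (38.9 + 40.1 + 36.1 + 43.1 + 33.4 + 44.0 + 35.5 + 42.1)/8 = 39.1500
Deviations: -0.2500, 0.9500, -3.0500, 3.9500, -5.7500, 4.8500, -3.6500, 2.9500
Σ_{t=1}^{6}(z_t−z̄)(z_{t+2}−z̄) = 76.5050
γ_2 = 76.5050 / 8 = 9.563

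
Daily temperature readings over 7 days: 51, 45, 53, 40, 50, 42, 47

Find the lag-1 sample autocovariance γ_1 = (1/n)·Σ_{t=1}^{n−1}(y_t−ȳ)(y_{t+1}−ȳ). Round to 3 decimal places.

Mean ȳ = (51 + 45 + 53 + 40 + 50 + 42 + 47)/7 = 46.8571
Σ_{t=1}^{6}(y_t−ȳ)(y_{t+1}−ȳ) = -98.7347
γ_1 = -98.7347 / 7 = -14.105

-14.105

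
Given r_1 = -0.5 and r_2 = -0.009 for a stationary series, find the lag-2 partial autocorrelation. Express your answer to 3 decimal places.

-0.345

φ_{22} = (r_2 − r_1²) / (1 − r_1²)
r_1² = (-0.5)² = 0.25
Numerator = -0.009 − 0.2500 = -0.2590; denominator = 1 − 0.2500 = 0.7500
φ_{22} = -0.2590 / 0.7500 = -0.345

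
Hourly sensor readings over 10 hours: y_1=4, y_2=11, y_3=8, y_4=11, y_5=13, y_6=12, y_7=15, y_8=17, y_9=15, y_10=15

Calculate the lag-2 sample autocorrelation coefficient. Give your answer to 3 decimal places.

Mean ȳ = (4 + 11 + 8 + 11 + 13 + 12 + 15 + 17 + 15 + 15)/10 = 12.1000
Numerator Σ_{t=1}^{8}(y_t−ȳ)(y_{t+2}−ȳ) = 55.5800
Denominator Σ(y_t−ȳ)² = 134.9000
r_2 = 55.5800 / 134.9000 = 0.412

0.412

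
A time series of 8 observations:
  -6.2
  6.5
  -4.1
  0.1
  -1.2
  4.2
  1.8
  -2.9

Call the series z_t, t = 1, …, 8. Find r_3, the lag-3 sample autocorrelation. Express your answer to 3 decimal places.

Mean z̄ = (-6.2 + 6.5 − 4.1 + 0.1 − 1.2 + 4.2 + 1.8 − 2.9)/8 = -0.2250
Deviations from mean: -5.9750, 6.7250, -3.8750, 0.3250, -0.9750, 4.4250, 2.0250, -2.6750
Σ(z_t−z̄)(z_{t+3}−z̄) = (-1.9419) + (-6.5569) + (-17.1469) + (0.6581) + (2.6081) = -22.3794
Denominator Σ(z_t−z̄)² = 127.8350
r_3 = -22.3794 / 127.8350 = -0.175

-0.175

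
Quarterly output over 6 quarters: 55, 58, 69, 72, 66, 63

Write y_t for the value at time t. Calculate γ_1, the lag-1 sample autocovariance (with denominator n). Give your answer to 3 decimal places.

Mean ȳ = (55 + 58 + 69 + 72 + 66 + 63)/6 = 63.8333
Deviations: -8.8333, -5.8333, 5.1667, 8.1667, 2.1667, -0.8333
Σ_{t=1}^{5}(y_t−ȳ)(y_{t+1}−ȳ) = 79.4722
γ_1 = 79.4722 / 6 = 13.245

13.245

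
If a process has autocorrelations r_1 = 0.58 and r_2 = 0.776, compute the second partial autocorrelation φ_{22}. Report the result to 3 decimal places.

0.662

φ_{22} = (r_2 − r_1²) / (1 − r_1²)
r_1² = (0.58)² = 0.3364
Numerator = 0.776 − 0.3364 = 0.4396; denominator = 1 − 0.3364 = 0.6636
φ_{22} = 0.4396 / 0.6636 = 0.662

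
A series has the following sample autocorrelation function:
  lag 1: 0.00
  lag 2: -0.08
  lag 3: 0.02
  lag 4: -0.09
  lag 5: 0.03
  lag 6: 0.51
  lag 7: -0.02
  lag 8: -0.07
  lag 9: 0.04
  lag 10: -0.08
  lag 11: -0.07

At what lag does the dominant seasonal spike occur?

6

The largest autocorrelation is r_6 = 0.51; the remaining lags stay at or below 0.04.
The dominant spike at lag 6 indicates a seasonal period of 6.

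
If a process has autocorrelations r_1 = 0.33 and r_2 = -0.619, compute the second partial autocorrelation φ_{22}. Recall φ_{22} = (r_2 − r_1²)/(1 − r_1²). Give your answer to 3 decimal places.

-0.817

φ_{22} = (r_2 − r_1²) / (1 − r_1²)
r_1² = (0.33)² = 0.1089
Numerator = -0.619 − 0.1089 = -0.7279; denominator = 1 − 0.1089 = 0.8911
φ_{22} = -0.7279 / 0.8911 = -0.817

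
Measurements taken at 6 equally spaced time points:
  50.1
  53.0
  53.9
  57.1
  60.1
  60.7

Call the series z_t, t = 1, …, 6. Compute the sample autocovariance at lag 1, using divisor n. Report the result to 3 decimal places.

Mean z̄ = (50.1 + 53.0 + 53.9 + 57.1 + 60.1 + 60.7)/6 = 55.8167
Deviations: -5.7167, -2.8167, -1.9167, 1.2833, 4.2833, 4.8833
Σ_{t=1}^{5}(z_t−z̄)(z_{t+1}−z̄) = 45.4547
γ_1 = 45.4547 / 6 = 7.576

7.576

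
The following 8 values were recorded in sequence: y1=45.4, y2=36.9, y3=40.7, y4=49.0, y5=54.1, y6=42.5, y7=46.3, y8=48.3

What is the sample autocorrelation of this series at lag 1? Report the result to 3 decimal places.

0.145

Mean ȳ = (45.4 + 36.9 + 40.7 + 49.0 + 54.1 + 42.5 + 46.3 + 48.3)/8 = 45.4000
Numerator Σ_{t=1}^{7}(y_t−ȳ)(y_{t+1}−ȳ) = 29.1200
Denominator Σ(y_t−ȳ)² = 200.6200
r_1 = 29.1200 / 200.6200 = 0.145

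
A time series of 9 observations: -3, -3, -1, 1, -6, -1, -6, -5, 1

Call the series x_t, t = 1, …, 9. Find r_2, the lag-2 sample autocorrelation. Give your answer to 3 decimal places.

-0.104

Mean x̄ = (-3 − 3 − 1 + 1 − 6 − 1 − 6 − 5 + 1)/9 = -2.5556
Numerator Σ_{t=1}^{7}(x_t−x̄)(x_{t+2}−x̄) = -6.2840
Denominator Σ(x_t−x̄)² = 60.2222
r_2 = -6.2840 / 60.2222 = -0.104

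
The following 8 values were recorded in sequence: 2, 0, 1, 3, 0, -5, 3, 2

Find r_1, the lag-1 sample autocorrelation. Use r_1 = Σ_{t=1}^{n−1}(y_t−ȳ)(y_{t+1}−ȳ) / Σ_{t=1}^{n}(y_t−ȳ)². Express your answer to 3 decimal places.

Mean ȳ = (2 + 0 + 1 + 3 + 0 − 5 + 3 + 2)/8 = 0.7500
Σ(y_t−ȳ)(y_{t+1}−ȳ) = (-0.9375) + (-0.1875) + (0.5625) + (-1.6875) + (4.3125) + (-12.9375) + (2.8125) = -8.0625
Denominator Σ(y_t−ȳ)² = 47.5000
r_1 = -8.0625 / 47.5000 = -0.170

-0.170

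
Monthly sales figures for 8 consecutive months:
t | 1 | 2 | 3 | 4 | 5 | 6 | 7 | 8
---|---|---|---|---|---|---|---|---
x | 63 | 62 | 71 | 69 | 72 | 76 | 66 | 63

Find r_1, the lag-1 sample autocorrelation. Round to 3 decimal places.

0.261

Mean x̄ = (63 + 62 + 71 + 69 + 72 + 76 + 66 + 63)/8 = 67.7500
Numerator Σ_{t=1}^{7}(x_t−x̄)(x_{t+1}−x̄) = 46.9375
Denominator Σ(x_t−x̄)² = 179.5000
r_1 = 46.9375 / 179.5000 = 0.261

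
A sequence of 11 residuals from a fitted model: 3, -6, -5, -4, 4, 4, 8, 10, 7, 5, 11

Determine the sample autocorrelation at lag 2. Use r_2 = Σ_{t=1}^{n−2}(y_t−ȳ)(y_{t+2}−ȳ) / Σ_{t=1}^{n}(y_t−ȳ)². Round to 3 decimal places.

0.354

Mean ȳ = (3 − 6 − 5 − 4 + 4 + 4 + 8 + 10 + 7 + 5 + 11)/11 = 3.3636
Numerator Σ_{t=1}^{9}(y_t−ȳ)(y_{t+2}−ȳ) = 124.6446
Denominator Σ(y_t−ȳ)² = 352.5455
r_2 = 124.6446 / 352.5455 = 0.354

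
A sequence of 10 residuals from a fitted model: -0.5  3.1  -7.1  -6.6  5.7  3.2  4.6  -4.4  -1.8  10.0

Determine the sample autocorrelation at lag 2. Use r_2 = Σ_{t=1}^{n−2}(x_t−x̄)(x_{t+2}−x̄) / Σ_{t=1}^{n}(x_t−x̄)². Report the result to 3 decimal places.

-0.407

Mean x̄ = (-0.5 + 3.1 − 7.1 − 6.6 + 5.7 + 3.2 + 4.6 − 4.4 − 1.8 + 10.0)/10 = 0.6200
Numerator Σ_{t=1}^{8}(x_t−x̄)(x_{t+2}−x̄) = -116.5568
Denominator Σ(x_t−x̄)² = 286.4760
r_2 = -116.5568 / 286.4760 = -0.407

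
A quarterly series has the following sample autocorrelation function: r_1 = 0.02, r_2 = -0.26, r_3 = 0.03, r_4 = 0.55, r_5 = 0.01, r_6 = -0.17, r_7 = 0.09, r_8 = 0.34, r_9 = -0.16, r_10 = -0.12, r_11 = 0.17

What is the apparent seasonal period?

The largest autocorrelation is r_4 = 0.55, with a weaker echo at lag 8 (0.34); the remaining lags stay at or below 0.17.
The dominant spike at lag 4 indicates a seasonal period of 4.

4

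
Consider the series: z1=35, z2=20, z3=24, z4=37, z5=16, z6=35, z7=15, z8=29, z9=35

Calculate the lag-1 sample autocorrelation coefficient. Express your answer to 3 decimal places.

-0.587

Mean z̄ = (35 + 20 + 24 + 37 + 16 + 35 + 15 + 29 + 35)/9 = 27.3333
Numerator Σ_{t=1}^{8}(z_t−z̄)(z_{t+1}−z̄) = -362.7778
Denominator Σ(z_t−z̄)² = 618.0000
r_1 = -362.7778 / 618.0000 = -0.587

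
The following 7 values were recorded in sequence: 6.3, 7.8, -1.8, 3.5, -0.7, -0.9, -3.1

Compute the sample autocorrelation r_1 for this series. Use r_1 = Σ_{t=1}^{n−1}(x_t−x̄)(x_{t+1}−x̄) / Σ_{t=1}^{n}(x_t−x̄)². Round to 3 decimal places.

0.135

Mean x̄ = (6.3 + 7.8 − 1.8 + 3.5 − 0.7 − 0.9 − 3.1)/7 = 1.5857
Deviations from mean: 4.7143, 6.2143, -3.3857, 1.9143, -2.2857, -2.4857, -4.6857
Σ(x_t−x̄)(x_{t+1}−x̄) = (29.2959) + (-21.0398) + (-6.4812) + (-4.3755) + (5.6816) + (11.6473) = 14.7284
Denominator Σ(x_t−x̄)² = 109.3286
r_1 = 14.7284 / 109.3286 = 0.135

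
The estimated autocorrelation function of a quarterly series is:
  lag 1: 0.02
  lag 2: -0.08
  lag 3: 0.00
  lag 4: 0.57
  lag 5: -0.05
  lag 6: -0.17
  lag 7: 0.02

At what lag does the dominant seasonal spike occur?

4

The largest autocorrelation is r_4 = 0.57; the remaining lags stay at or below 0.02.
The dominant spike at lag 4 indicates a seasonal period of 4.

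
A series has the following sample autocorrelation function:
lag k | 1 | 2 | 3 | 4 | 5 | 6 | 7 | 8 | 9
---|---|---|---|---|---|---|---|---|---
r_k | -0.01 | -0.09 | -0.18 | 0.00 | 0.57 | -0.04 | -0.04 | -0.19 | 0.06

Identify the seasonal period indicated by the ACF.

5

The largest autocorrelation is r_5 = 0.57; the remaining lags stay at or below 0.06.
The dominant spike at lag 5 indicates a seasonal period of 5.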